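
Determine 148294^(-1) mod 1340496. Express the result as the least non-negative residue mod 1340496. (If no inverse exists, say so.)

Compute gcd(148294, 1340496):
1340496 = 9×148294 + 5850
148294 = 25×5850 + 2044
5850 = 2×2044 + 1762
2044 = 1×1762 + 282
1762 = 6×282 + 70
282 = 4×70 + 2
70 = 35×2 + 0
The gcd is 2, not 1, hence no inverse exists.

no inverse exists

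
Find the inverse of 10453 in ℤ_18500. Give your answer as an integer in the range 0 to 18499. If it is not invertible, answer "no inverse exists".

14617

Apply the Euclidean algorithm to 18500 and 10453:
18500 = 1·10453 + 8047
10453 = 1·8047 + 2406
8047 = 3·2406 + 829
2406 = 2·829 + 748
829 = 1·748 + 81
748 = 9·81 + 19
81 = 4·19 + 5
19 = 3·5 + 4
5 = 1·4 + 1
4 = 4·1 + 0
The gcd is 1. Working backward:
1 = 5 − 4
1 = −19 + 4·5
1 = 4·81 − 17·19
1 = −17·748 + 157·81
1 = 157·829 − 174·748
1 = −174·2406 + 505·829
1 = 505·8047 − 1689·2406
1 = −1689·10453 + 2194·8047
1 = 2194·18500 − 3883·10453
So 10453·(-3883) ≡ 1 (mod 18500), and -3883 ≡ 14617 (mod 18500).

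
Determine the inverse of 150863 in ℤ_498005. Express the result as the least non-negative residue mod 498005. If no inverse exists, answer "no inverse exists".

gcd(498005, 150863) by repeated division:
498005 = 3·150863 + 45416
150863 = 3·45416 + 14615
45416 = 3·14615 + 1571
14615 = 9·1571 + 476
1571 = 3·476 + 143
476 = 3·143 + 47
143 = 3·47 + 2
47 = 23·2 + 1
2 = 2·1 + 0
gcd = 1, so the inverse exists. Back-substitute:
1 = 47 − 23·2
1 = −23·143 + 70·47
1 = 70·476 − 233·143
1 = −233·1571 + 769·476
1 = 769·14615 − 7154·1571
1 = −7154·45416 + 22231·14615
1 = 22231·150863 − 73847·45416
1 = −73847·498005 + 243772·150863
So 150863·243772 ≡ 1 (mod 498005).

243772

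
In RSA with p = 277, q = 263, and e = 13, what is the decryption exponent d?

11125

φ(n) = (p−1)(q−1) = 276·262 = 72312.
Need d with 13·d ≡ 1 (mod 72312). Apply the extended Euclidean algorithm:
72312 = 5562·13 + 6
13 = 2·6 + 1
6 = 6·1 + 0
Back-substitute:
1 = 13 − 2·6
1 = −2·72312 + 11125·13
So 13·11125 ≡ 1 (mod 72312), hence d = 11125.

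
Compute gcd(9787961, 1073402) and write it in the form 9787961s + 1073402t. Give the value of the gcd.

Apply Euclid's algorithm to 9787961 and 1073402:
9787961 = 9×1073402 + 127343
1073402 = 8×127343 + 54658
127343 = 2×54658 + 18027
54658 = 3×18027 + 577
18027 = 31×577 + 140
577 = 4×140 + 17
140 = 8×17 + 4
17 = 4×4 + 1
4 = 4×1 + 0
gcd(9787961, 1073402) = 1.
Working backward:
1 = 17 − 4·4
1 = −4·140 + 33·17
1 = 33·577 − 136·140
1 = −136·18027 + 4249·577
1 = 4249·54658 − 12883·18027
1 = −12883·127343 + 30015·54658
1 = 30015·1073402 − 253003·127343
1 = −253003·9787961 + 2307042·1073402
So 1 = (-253003)·9787961 + (2307042)·1073402.

1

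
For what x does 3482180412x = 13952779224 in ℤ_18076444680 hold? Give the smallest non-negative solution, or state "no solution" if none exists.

298014582

First find gcd(3482180412, 18076444680):
18076444680 = 5×3482180412 + 665542620
3482180412 = 5×665542620 + 154467312
665542620 = 4×154467312 + 47673372
154467312 = 3×47673372 + 11447196
47673372 = 4×11447196 + 1884588
11447196 = 6×1884588 + 139668
1884588 = 13×139668 + 68904
139668 = 2×68904 + 1860
68904 = 37×1860 + 84
1860 = 22×84 + 12
84 = 7×12 + 0
gcd = 12 and 12 | 13952779224, so solutions exist. Divide through by 12: 290181701x ≡ 1162731602 (mod 1506370390).
Now find 290181701⁻¹ mod 1506370390:
1506370390 = 5×290181701 + 55461885
290181701 = 5×55461885 + 12872276
55461885 = 4×12872276 + 3972781
12872276 = 3×3972781 + 953933
3972781 = 4×953933 + 157049
953933 = 6×157049 + 11639
157049 = 13×11639 + 5742
11639 = 2×5742 + 155
5742 = 37×155 + 7
155 = 22×7 + 1
7 = 7×1 + 0
Back-substitute:
1 = 155 − 22·7
1 = −22·5742 + 815·155
1 = 815·11639 − 1652·5742
1 = −1652·157049 + 22291·11639
1 = 22291·953933 − 135398·157049
1 = −135398·3972781 + 563883·953933
1 = 563883·12872276 − 1827047·3972781
1 = −1827047·55461885 + 7872071·12872276
1 = 7872071·290181701 − 41187402·55461885
1 = −41187402·1506370390 + 213809081·290181701
So 290181701⁻¹ ≡ 213809081 (mod 1506370390).
Then x ≡ 213809081·1162731602 ≡ 298014582 (mod 1506370390); the smallest non-negative solution is x = 298014582.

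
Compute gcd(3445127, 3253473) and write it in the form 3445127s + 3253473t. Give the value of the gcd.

Euclidean algorithm:
3445127 = 1*3253473 + 191654
3253473 = 16*191654 + 187009
191654 = 1*187009 + 4645
187009 = 40*4645 + 1209
4645 = 3*1209 + 1018
1209 = 1*1018 + 191
1018 = 5*191 + 63
191 = 3*63 + 2
63 = 31*2 + 1
2 = 2*1 + 0
gcd(3445127, 3253473) = 1.
Back-substituting:
1 = 63 − 31·2
1 = −31·191 + 94·63
1 = 94·1018 − 501·191
1 = −501·1209 + 595·1018
1 = 595·4645 − 2286·1209
1 = −2286·187009 + 92035·4645
1 = 92035·191654 − 94321·187009
1 = −94321·3253473 + 1601171·191654
1 = 1601171·3445127 − 1695492·3253473
So 1 = (1601171)·3445127 + (-1695492)·3253473.

1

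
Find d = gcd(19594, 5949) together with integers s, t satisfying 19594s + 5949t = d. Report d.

Euclidean algorithm:
19594 = 3·5949 + 1747
5949 = 3·1747 + 708
1747 = 2·708 + 331
708 = 2·331 + 46
331 = 7·46 + 9
46 = 5·9 + 1
9 = 9·1 + 0
gcd(19594, 5949) = 1.
Working backward:
1 = 46 − 5·9
1 = −5·331 + 36·46
1 = 36·708 − 77·331
1 = −77·1747 + 190·708
1 = 190·5949 − 647·1747
1 = −647·19594 + 2131·5949
So 1 = (-647)·19594 + (2131)·5949.

1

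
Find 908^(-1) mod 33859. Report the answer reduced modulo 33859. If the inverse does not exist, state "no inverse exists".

5407

Apply the Euclidean algorithm to 33859 and 908:
33859 = 37·908 + 263
908 = 3·263 + 119
263 = 2·119 + 25
119 = 4·25 + 19
25 = 1·19 + 6
19 = 3·6 + 1
6 = 6·1 + 0
The gcd is 1. Working backward:
1 = 19 − 3·6
1 = −3·25 + 4·19
1 = 4·119 − 19·25
1 = −19·263 + 42·119
1 = 42·908 − 145·263
1 = −145·33859 + 5407·908
So 908·5407 ≡ 1 (mod 33859).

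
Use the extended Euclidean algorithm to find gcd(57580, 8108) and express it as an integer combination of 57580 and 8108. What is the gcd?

Euclidean algorithm:
57580 = 7*8108 + 824
8108 = 9*824 + 692
824 = 1*692 + 132
692 = 5*132 + 32
132 = 4*32 + 4
32 = 8*4 + 0
gcd(57580, 8108) = 4.
Working backward:
4 = 132 − 4·32
4 = −4·692 + 21·132
4 = 21·824 − 25·692
4 = −25·8108 + 246·824
4 = 246·57580 − 1747·8108
So 4 = (246)·57580 + (-1747)·8108.

4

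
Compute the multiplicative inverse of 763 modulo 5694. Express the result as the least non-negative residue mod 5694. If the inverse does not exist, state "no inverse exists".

Apply the Euclidean algorithm to 5694 and 763:
5694 = 7*763 + 353
763 = 2*353 + 57
353 = 6*57 + 11
57 = 5*11 + 2
11 = 5*2 + 1
2 = 2*1 + 0
The gcd is 1. Working backward:
1 = 11 − 5·2
1 = −5·57 + 26·11
1 = 26·353 − 161·57
1 = −161·763 + 348·353
1 = 348·5694 − 2597·763
Thus 763·(-2597) ≡ 1 (mod 5694); reducing, -2597 mod 5694 = 3097.

3097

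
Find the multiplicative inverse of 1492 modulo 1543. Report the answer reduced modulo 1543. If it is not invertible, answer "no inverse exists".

Extended Euclidean algorithm:
1543 = 1×1492 + 51
1492 = 29×51 + 13
51 = 3×13 + 12
13 = 1×12 + 1
12 = 12×1 + 0
Since gcd(1492, 1543) = 1, back-substitute to write 1 as a combination:
1 = 13 − 12
1 = −51 + 4·13
1 = 4·1492 − 117·51
1 = −117·1543 + 121·1492
So 1492·121 ≡ 1 (mod 1543).

121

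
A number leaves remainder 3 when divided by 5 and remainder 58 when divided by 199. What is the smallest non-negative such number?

Write x = 3 + 5·k. Then 5·k ≡ 58 − 3 ≡ 55 (mod 199).
Need 5⁻¹ mod 199. Extended Euclid on (199, 5):
199 = 39*5 + 4
5 = 1*4 + 1
4 = 4*1 + 0
Back-substitute:
1 = 5 − 4
1 = −199 + 40·5
5⁻¹ ≡ 40 (mod 199), so k ≡ 40·55 ≡ 11 (mod 199).
x = 3 + 5·11 = 58.

58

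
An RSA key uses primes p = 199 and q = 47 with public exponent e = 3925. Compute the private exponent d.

181

φ(n) = (p−1)(q−1) = 198·46 = 9108.
Need d with 3925·d ≡ 1 (mod 9108). Apply the extended Euclidean algorithm:
9108 = 2*3925 + 1258
3925 = 3*1258 + 151
1258 = 8*151 + 50
151 = 3*50 + 1
50 = 50*1 + 0
Back-substitute:
1 = 151 − 3·50
1 = −3·1258 + 25·151
1 = 25·3925 − 78·1258
1 = −78·9108 + 181·3925
So 3925·181 ≡ 1 (mod 9108), hence d = 181.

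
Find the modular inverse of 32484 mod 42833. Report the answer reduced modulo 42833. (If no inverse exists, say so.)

32937

gcd(42833, 32484) by repeated division:
42833 = 1×32484 + 10349
32484 = 3×10349 + 1437
10349 = 7×1437 + 290
1437 = 4×290 + 277
290 = 1×277 + 13
277 = 21×13 + 4
13 = 3×4 + 1
4 = 4×1 + 0
The gcd is 1. Working backward:
1 = 13 − 3·4
1 = −3·277 + 64·13
1 = 64·290 − 67·277
1 = −67·1437 + 332·290
1 = 332·10349 − 2391·1437
1 = −2391·32484 + 7505·10349
1 = 7505·42833 − 9896·32484
Hence 32484⁻¹ ≡ -9896 ≡ 32937 (mod 42833).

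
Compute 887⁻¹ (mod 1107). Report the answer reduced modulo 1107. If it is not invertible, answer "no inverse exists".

Apply the Euclidean algorithm to 1107 and 887:
1107 = 1·887 + 220
887 = 4·220 + 7
220 = 31·7 + 3
7 = 2·3 + 1
3 = 3·1 + 0
gcd = 1, so the inverse exists. Back-substitute:
1 = 7 − 2·3
1 = −2·220 + 63·7
1 = 63·887 − 254·220
1 = −254·1107 + 317·887
So 887·317 ≡ 1 (mod 1107).

317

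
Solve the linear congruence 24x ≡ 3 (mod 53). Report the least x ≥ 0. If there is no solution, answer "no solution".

20

First find gcd(24, 53):
53 = 2·24 + 5
24 = 4·5 + 4
5 = 1·4 + 1
4 = 4·1 + 0
gcd = 1, so a unique solution mod 53 exists.
Back-substitute for the Bézout coefficients:
1 = 5 − 4
1 = −24 + 5·5
1 = 5·53 − 11·24
So 24·(-11) ≡ 1 (mod 53), giving 24⁻¹ ≡ 42.
x ≡ 24⁻¹·3 ≡ 42·3 ≡ 20 (mod 53).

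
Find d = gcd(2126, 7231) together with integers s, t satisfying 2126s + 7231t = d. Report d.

1

Euclidean algorithm:
7231 = 3·2126 + 853
2126 = 2·853 + 420
853 = 2·420 + 13
420 = 32·13 + 4
13 = 3·4 + 1
4 = 4·1 + 0
gcd(2126, 7231) = 1.
Working backward:
1 = 13 − 3·4
1 = −3·420 + 97·13
1 = 97·853 − 197·420
1 = −197·2126 + 491·853
1 = 491·7231 − 1670·2126
So 1 = (491)·7231 + (-1670)·2126.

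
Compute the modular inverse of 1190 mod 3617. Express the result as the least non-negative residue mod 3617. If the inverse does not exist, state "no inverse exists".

1693

Extended Euclidean algorithm:
3617 = 3·1190 + 47
1190 = 25·47 + 15
47 = 3·15 + 2
15 = 7·2 + 1
2 = 2·1 + 0
The gcd is 1. Working backward:
1 = 15 − 7·2
1 = −7·47 + 22·15
1 = 22·1190 − 557·47
1 = −557·3617 + 1693·1190
So 1190·1693 ≡ 1 (mod 3617).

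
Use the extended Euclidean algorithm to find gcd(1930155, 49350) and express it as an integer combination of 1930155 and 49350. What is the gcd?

15

Repeated division:
1930155 = 39×49350 + 5505
49350 = 8×5505 + 5310
5505 = 1×5310 + 195
5310 = 27×195 + 45
195 = 4×45 + 15
45 = 3×15 + 0
gcd(1930155, 49350) = 15.
Express as a combination:
15 = 195 − 4·45
15 = −4·5310 + 109·195
15 = 109·5505 − 113·5310
15 = −113·49350 + 1013·5505
15 = 1013·1930155 − 39620·49350
So 15 = (1013)·1930155 + (-39620)·49350.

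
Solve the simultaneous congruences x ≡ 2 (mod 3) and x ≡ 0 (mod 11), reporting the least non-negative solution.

Write x = 2 + 3·k. Then 3·k ≡ 0 − 2 ≡ 9 (mod 11).
Need 3⁻¹ mod 11. Extended Euclid on (11, 3):
11 = 3×3 + 2
3 = 1×2 + 1
2 = 2×1 + 0
Back-substitute:
1 = 3 − 2
1 = −11 + 4·3
3⁻¹ ≡ 4 (mod 11), so k ≡ 4·9 ≡ 3 (mod 11).
x = 2 + 3·3 = 11.

11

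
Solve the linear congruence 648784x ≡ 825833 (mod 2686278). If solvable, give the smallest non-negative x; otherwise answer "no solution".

no solution

gcd(648784, 2686278):
2686278 = 4·648784 + 91142
648784 = 7·91142 + 10790
91142 = 8·10790 + 4822
10790 = 2·4822 + 1146
4822 = 4·1146 + 238
1146 = 4·238 + 194
238 = 1·194 + 44
194 = 4·44 + 18
44 = 2·18 + 8
18 = 2·8 + 2
8 = 4·2 + 0
gcd = 2, but 2 ∤ 825833, so the congruence has no solution.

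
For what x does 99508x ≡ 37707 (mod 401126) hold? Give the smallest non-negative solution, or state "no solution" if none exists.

gcd(99508, 401126):
401126 = 4*99508 + 3094
99508 = 32*3094 + 500
3094 = 6*500 + 94
500 = 5*94 + 30
94 = 3*30 + 4
30 = 7*4 + 2
4 = 2*2 + 0
gcd = 2, but 2 ∤ 37707, so the congruence has no solution.

no solution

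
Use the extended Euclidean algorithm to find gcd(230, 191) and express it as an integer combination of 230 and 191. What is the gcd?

1

Repeated division:
230 = 1×191 + 39
191 = 4×39 + 35
39 = 1×35 + 4
35 = 8×4 + 3
4 = 1×3 + 1
3 = 3×1 + 0
gcd(230, 191) = 1.
Working backward:
1 = 4 − 3
1 = −35 + 9·4
1 = 9·39 − 10·35
1 = −10·191 + 49·39
1 = 49·230 − 59·191
So 1 = (49)·230 + (-59)·191.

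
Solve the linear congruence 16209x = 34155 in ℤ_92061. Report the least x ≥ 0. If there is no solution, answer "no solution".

First find gcd(16209, 92061):
92061 = 5·16209 + 11016
16209 = 1·11016 + 5193
11016 = 2·5193 + 630
5193 = 8·630 + 153
630 = 4·153 + 18
153 = 8·18 + 9
18 = 2·9 + 0
gcd = 9 and 9 | 34155, so solutions exist. Divide through by 9: 1801x ≡ 3795 (mod 10229).
Now find 1801⁻¹ mod 10229:
10229 = 5×1801 + 1224
1801 = 1×1224 + 577
1224 = 2×577 + 70
577 = 8×70 + 17
70 = 4×17 + 2
17 = 8×2 + 1
2 = 2×1 + 0
Back-substitute:
1 = 17 − 8·2
1 = −8·70 + 33·17
1 = 33·577 − 272·70
1 = −272·1224 + 577·577
1 = 577·1801 − 849·1224
1 = −849·10229 + 4822·1801
So 1801⁻¹ ≡ 4822 (mod 10229).
Then x ≡ 4822·3795 ≡ 10038 (mod 10229); the smallest non-negative solution is x = 10038.

10038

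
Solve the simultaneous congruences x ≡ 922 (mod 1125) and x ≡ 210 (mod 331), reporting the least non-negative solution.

Write x = 922 + 1125·k. Then 1125·k ≡ 210 − 922 ≡ 281 (mod 331).
Need 1125⁻¹ mod 331. Extended Euclid on (331, 132):
331 = 2*132 + 67
132 = 1*67 + 65
67 = 1*65 + 2
65 = 32*2 + 1
2 = 2*1 + 0
Back-substitute:
1 = 65 − 32·2
1 = −32·67 + 33·65
1 = 33·132 − 65·67
1 = −65·331 + 163·132
1125⁻¹ ≡ 163 (mod 331), so k ≡ 163·281 ≡ 125 (mod 331).
x = 922 + 1125·125 = 141547.

141547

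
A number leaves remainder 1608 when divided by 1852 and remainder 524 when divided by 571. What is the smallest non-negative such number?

Write x = 1608 + 1852·k. Then 1852·k ≡ 524 − 1608 ≡ 58 (mod 571).
Need 1852⁻¹ mod 571. Extended Euclid on (571, 139):
571 = 4*139 + 15
139 = 9*15 + 4
15 = 3*4 + 3
4 = 1*3 + 1
3 = 3*1 + 0
Back-substitute:
1 = 4 − 3
1 = −15 + 4·4
1 = 4·139 − 37·15
1 = −37·571 + 152·139
1852⁻¹ ≡ 152 (mod 571), so k ≡ 152·58 ≡ 251 (mod 571).
x = 1608 + 1852·251 = 466460.

466460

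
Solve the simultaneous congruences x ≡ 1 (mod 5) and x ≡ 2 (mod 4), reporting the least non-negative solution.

Write x = 1 + 5·k. Then 5·k ≡ 2 − 1 ≡ 1 (mod 4).
Need 5⁻¹ mod 4. Extended Euclid on (4, 1):
4 = 4×1 + 0
5⁻¹ ≡ 1 (mod 4), so k ≡ 1·1 ≡ 1 (mod 4).
x = 1 + 5·1 = 6.

6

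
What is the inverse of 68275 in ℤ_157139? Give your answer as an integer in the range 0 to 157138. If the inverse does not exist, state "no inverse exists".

Extended Euclidean algorithm:
157139 = 2×68275 + 20589
68275 = 3×20589 + 6508
20589 = 3×6508 + 1065
6508 = 6×1065 + 118
1065 = 9×118 + 3
118 = 39×3 + 1
3 = 3×1 + 0
Since gcd(68275, 157139) = 1, back-substitute to write 1 as a combination:
1 = 118 − 39·3
1 = −39·1065 + 352·118
1 = 352·6508 − 2151·1065
1 = −2151·20589 + 6805·6508
1 = 6805·68275 − 22566·20589
1 = −22566·157139 + 51937·68275
So 68275·51937 ≡ 1 (mod 157139).

51937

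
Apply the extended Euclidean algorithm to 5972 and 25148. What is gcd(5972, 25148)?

Apply Euclid's algorithm to 25148 and 5972:
25148 = 4×5972 + 1260
5972 = 4×1260 + 932
1260 = 1×932 + 328
932 = 2×328 + 276
328 = 1×276 + 52
276 = 5×52 + 16
52 = 3×16 + 4
16 = 4×4 + 0
gcd(5972, 25148) = 4.
Express as a combination:
4 = 52 − 3·16
4 = −3·276 + 16·52
4 = 16·328 − 19·276
4 = −19·932 + 54·328
4 = 54·1260 − 73·932
4 = −73·5972 + 346·1260
4 = 346·25148 − 1457·5972
So 4 = (346)·25148 + (-1457)·5972.

4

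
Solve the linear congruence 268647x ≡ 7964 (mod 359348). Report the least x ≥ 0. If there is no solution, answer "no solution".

First find gcd(268647, 359348):
359348 = 1·268647 + 90701
268647 = 2·90701 + 87245
90701 = 1·87245 + 3456
87245 = 25·3456 + 845
3456 = 4·845 + 76
845 = 11·76 + 9
76 = 8·9 + 4
9 = 2·4 + 1
4 = 4·1 + 0
gcd = 1, so a unique solution mod 359348 exists.
Back-substitute for the Bézout coefficients:
1 = 9 − 2·4
1 = −2·76 + 17·9
1 = 17·845 − 189·76
1 = −189·3456 + 773·845
1 = 773·87245 − 19514·3456
1 = −19514·90701 + 20287·87245
1 = 20287·268647 − 60088·90701
1 = −60088·359348 + 80375·268647
So 268647·(80375) ≡ 1 (mod 359348), giving 268647⁻¹ ≡ 80375.
x ≡ 268647⁻¹·7964 ≡ 80375·7964 ≡ 107712 (mod 359348).

107712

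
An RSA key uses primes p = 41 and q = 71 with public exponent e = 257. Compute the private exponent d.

φ(n) = (p−1)(q−1) = 40·70 = 2800.
Need d with 257·d ≡ 1 (mod 2800). Apply the extended Euclidean algorithm:
2800 = 10·257 + 230
257 = 1·230 + 27
230 = 8·27 + 14
27 = 1·14 + 13
14 = 1·13 + 1
13 = 13·1 + 0
Back-substitute:
1 = 14 − 13
1 = −27 + 2·14
1 = 2·230 − 17·27
1 = −17·257 + 19·230
1 = 19·2800 − 207·257
So 257·(-207) ≡ 1 (mod 2800), hence d ≡ -207 ≡ 2593 (mod 2800).

2593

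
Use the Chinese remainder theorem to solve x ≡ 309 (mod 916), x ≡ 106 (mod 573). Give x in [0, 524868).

Write x = 309 + 916·k. Then 916·k ≡ 106 − 309 ≡ 370 (mod 573).
Need 916⁻¹ mod 573. Extended Euclid on (573, 343):
573 = 1*343 + 230
343 = 1*230 + 113
230 = 2*113 + 4
113 = 28*4 + 1
4 = 4*1 + 0
Back-substitute:
1 = 113 − 28·4
1 = −28·230 + 57·113
1 = 57·343 − 85·230
1 = −85·573 + 142·343
916⁻¹ ≡ 142 (mod 573), so k ≡ 142·370 ≡ 397 (mod 573).
x = 309 + 916·397 = 363961.

363961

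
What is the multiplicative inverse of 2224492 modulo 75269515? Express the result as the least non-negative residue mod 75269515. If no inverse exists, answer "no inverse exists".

67496848

gcd(75269515, 2224492) by repeated division:
75269515 = 33·2224492 + 1861279
2224492 = 1·1861279 + 363213
1861279 = 5·363213 + 45214
363213 = 8·45214 + 1501
45214 = 30·1501 + 184
1501 = 8·184 + 29
184 = 6·29 + 10
29 = 2·10 + 9
10 = 1·9 + 1
9 = 9·1 + 0
The gcd is 1. Working backward:
1 = 10 − 9
1 = −29 + 3·10
1 = 3·184 − 19·29
1 = −19·1501 + 155·184
1 = 155·45214 − 4669·1501
1 = −4669·363213 + 37507·45214
1 = 37507·1861279 − 192204·363213
1 = −192204·2224492 + 229711·1861279
1 = 229711·75269515 − 7772667·2224492
Hence 2224492⁻¹ ≡ -7772667 ≡ 67496848 (mod 75269515).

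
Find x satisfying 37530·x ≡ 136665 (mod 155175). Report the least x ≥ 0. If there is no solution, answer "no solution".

1703

First find gcd(37530, 155175):
155175 = 4*37530 + 5055
37530 = 7*5055 + 2145
5055 = 2*2145 + 765
2145 = 2*765 + 615
765 = 1*615 + 150
615 = 4*150 + 15
150 = 10*15 + 0
gcd = 15 and 15 | 136665, so solutions exist. Divide through by 15: 2502x ≡ 9111 (mod 10345).
Now find 2502⁻¹ mod 10345:
10345 = 4·2502 + 337
2502 = 7·337 + 143
337 = 2·143 + 51
143 = 2·51 + 41
51 = 1·41 + 10
41 = 4·10 + 1
10 = 10·1 + 0
Back-substitute:
1 = 41 − 4·10
1 = −4·51 + 5·41
1 = 5·143 − 14·51
1 = −14·337 + 33·143
1 = 33·2502 − 245·337
1 = −245·10345 + 1013·2502
So 2502⁻¹ ≡ 1013 (mod 10345).
Then x ≡ 1013·9111 ≡ 1703 (mod 10345); the smallest non-negative solution is x = 1703.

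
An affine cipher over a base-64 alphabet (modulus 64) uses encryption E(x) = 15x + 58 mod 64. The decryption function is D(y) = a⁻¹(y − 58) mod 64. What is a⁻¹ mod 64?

47

Run Euclid on (64, 15):
64 = 4*15 + 4
15 = 3*4 + 3
4 = 1*3 + 1
3 = 3*1 + 0
Since gcd(15, 64) = 1, back-substitute to write 1 as a combination:
1 = 4 − 3
1 = −15 + 4·4
1 = 4·64 − 17·15
Hence 15⁻¹ ≡ -17 ≡ 47 (mod 64).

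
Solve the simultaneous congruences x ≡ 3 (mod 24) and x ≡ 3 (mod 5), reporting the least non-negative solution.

Write x = 3 + 24·k. Then 24·k ≡ 3 − 3 ≡ 0 (mod 5).
Need 24⁻¹ mod 5. Extended Euclid on (5, 4):
5 = 1*4 + 1
4 = 4*1 + 0
Back-substitute:
1 = 5 − 4
24⁻¹ ≡ 4 (mod 5), so k ≡ 4·0 ≡ 0 (mod 5).
x = 3 + 24·0 = 3.

3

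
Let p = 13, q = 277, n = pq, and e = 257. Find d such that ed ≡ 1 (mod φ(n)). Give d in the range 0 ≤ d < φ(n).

φ(n) = (p−1)(q−1) = 12·276 = 3312.
Need d with 257·d ≡ 1 (mod 3312). Apply the extended Euclidean algorithm:
3312 = 12×257 + 228
257 = 1×228 + 29
228 = 7×29 + 25
29 = 1×25 + 4
25 = 6×4 + 1
4 = 4×1 + 0
Back-substitute:
1 = 25 − 6·4
1 = −6·29 + 7·25
1 = 7·228 − 55·29
1 = −55·257 + 62·228
1 = 62·3312 − 799·257
So 257·(-799) ≡ 1 (mod 3312), hence d ≡ -799 ≡ 2513 (mod 3312).

2513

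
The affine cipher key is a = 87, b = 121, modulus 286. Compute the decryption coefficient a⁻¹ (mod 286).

263

Extended Euclidean algorithm:
286 = 3·87 + 25
87 = 3·25 + 12
25 = 2·12 + 1
12 = 12·1 + 0
The gcd is 1. Working backward:
1 = 25 − 2·12
1 = −2·87 + 7·25
1 = 7·286 − 23·87
Thus 87·(-23) ≡ 1 (mod 286); reducing, -23 mod 286 = 263.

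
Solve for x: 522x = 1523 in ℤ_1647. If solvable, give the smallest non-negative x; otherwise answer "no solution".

no solution

gcd(522, 1647):
1647 = 3·522 + 81
522 = 6·81 + 36
81 = 2·36 + 9
36 = 4·9 + 0
gcd = 9, but 9 ∤ 1523, so the congruence has no solution.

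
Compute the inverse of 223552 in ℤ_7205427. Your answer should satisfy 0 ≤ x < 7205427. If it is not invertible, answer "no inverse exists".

6625936

Extended Euclidean algorithm:
7205427 = 32·223552 + 51763
223552 = 4·51763 + 16500
51763 = 3·16500 + 2263
16500 = 7·2263 + 659
2263 = 3·659 + 286
659 = 2·286 + 87
286 = 3·87 + 25
87 = 3·25 + 12
25 = 2·12 + 1
12 = 12·1 + 0
The gcd is 1. Working backward:
1 = 25 − 2·12
1 = −2·87 + 7·25
1 = 7·286 − 23·87
1 = −23·659 + 53·286
1 = 53·2263 − 182·659
1 = −182·16500 + 1327·2263
1 = 1327·51763 − 4163·16500
1 = −4163·223552 + 17979·51763
1 = 17979·7205427 − 579491·223552
Thus 223552·(-579491) ≡ 1 (mod 7205427); reducing, -579491 mod 7205427 = 6625936.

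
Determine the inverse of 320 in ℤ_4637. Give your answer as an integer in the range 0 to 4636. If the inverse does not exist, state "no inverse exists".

3869

Extended Euclidean algorithm:
4637 = 14*320 + 157
320 = 2*157 + 6
157 = 26*6 + 1
6 = 6*1 + 0
The gcd is 1. Working backward:
1 = 157 − 26·6
1 = −26·320 + 53·157
1 = 53·4637 − 768·320
So 320·(-768) ≡ 1 (mod 4637), and -768 ≡ 3869 (mod 4637).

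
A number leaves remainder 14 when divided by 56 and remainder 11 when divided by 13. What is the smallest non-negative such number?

Write x = 14 + 56·k. Then 56·k ≡ 11 − 14 ≡ 10 (mod 13).
Need 56⁻¹ mod 13. Extended Euclid on (13, 4):
13 = 3×4 + 1
4 = 4×1 + 0
Back-substitute:
1 = 13 − 3·4
56⁻¹ ≡ 10 (mod 13), so k ≡ 10·10 ≡ 9 (mod 13).
x = 14 + 56·9 = 518.

518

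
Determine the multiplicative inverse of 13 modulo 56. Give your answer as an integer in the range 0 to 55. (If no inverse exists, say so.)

13

Apply the Euclidean algorithm to 56 and 13:
56 = 4·13 + 4
13 = 3·4 + 1
4 = 4·1 + 0
Since gcd(13, 56) = 1, back-substitute to write 1 as a combination:
1 = 13 − 3·4
1 = −3·56 + 13·13
So 13·13 ≡ 1 (mod 56).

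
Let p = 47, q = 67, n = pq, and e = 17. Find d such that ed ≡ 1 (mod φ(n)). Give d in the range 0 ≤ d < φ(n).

φ(n) = (p−1)(q−1) = 46·66 = 3036.
Need d with 17·d ≡ 1 (mod 3036). Apply the extended Euclidean algorithm:
3036 = 178*17 + 10
17 = 1*10 + 7
10 = 1*7 + 3
7 = 2*3 + 1
3 = 3*1 + 0
Back-substitute:
1 = 7 − 2·3
1 = −2·10 + 3·7
1 = 3·17 − 5·10
1 = −5·3036 + 893·17
So 17·893 ≡ 1 (mod 3036), hence d = 893.

893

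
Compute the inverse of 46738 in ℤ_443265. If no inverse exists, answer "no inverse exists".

352057

gcd(443265, 46738) by repeated division:
443265 = 9*46738 + 22623
46738 = 2*22623 + 1492
22623 = 15*1492 + 243
1492 = 6*243 + 34
243 = 7*34 + 5
34 = 6*5 + 4
5 = 1*4 + 1
4 = 4*1 + 0
The gcd is 1. Working backward:
1 = 5 − 4
1 = −34 + 7·5
1 = 7·243 − 50·34
1 = −50·1492 + 307·243
1 = 307·22623 − 4655·1492
1 = −4655·46738 + 9617·22623
1 = 9617·443265 − 91208·46738
Thus 46738·(-91208) ≡ 1 (mod 443265); reducing, -91208 mod 443265 = 352057.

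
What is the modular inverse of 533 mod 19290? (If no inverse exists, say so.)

13427

gcd(19290, 533) by repeated division:
19290 = 36·533 + 102
533 = 5·102 + 23
102 = 4·23 + 10
23 = 2·10 + 3
10 = 3·3 + 1
3 = 3·1 + 0
The gcd is 1. Working backward:
1 = 10 − 3·3
1 = −3·23 + 7·10
1 = 7·102 − 31·23
1 = −31·533 + 162·102
1 = 162·19290 − 5863·533
So 533·(-5863) ≡ 1 (mod 19290), and -5863 ≡ 13427 (mod 19290).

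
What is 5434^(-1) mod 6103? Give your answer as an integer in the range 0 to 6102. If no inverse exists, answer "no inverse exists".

Run Euclid on (6103, 5434):
6103 = 1·5434 + 669
5434 = 8·669 + 82
669 = 8·82 + 13
82 = 6·13 + 4
13 = 3·4 + 1
4 = 4·1 + 0
Since gcd(5434, 6103) = 1, back-substitute to write 1 as a combination:
1 = 13 − 3·4
1 = −3·82 + 19·13
1 = 19·669 − 155·82
1 = −155·5434 + 1259·669
1 = 1259·6103 − 1414·5434
So 5434·(-1414) ≡ 1 (mod 6103), and -1414 ≡ 4689 (mod 6103).

4689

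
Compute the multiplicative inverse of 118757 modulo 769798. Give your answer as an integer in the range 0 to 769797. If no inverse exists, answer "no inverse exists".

Run Euclid on (769798, 118757):
769798 = 6·118757 + 57256
118757 = 2·57256 + 4245
57256 = 13·4245 + 2071
4245 = 2·2071 + 103
2071 = 20·103 + 11
103 = 9·11 + 4
11 = 2·4 + 3
4 = 1·3 + 1
3 = 3·1 + 0
Since gcd(118757, 769798) = 1, back-substitute to write 1 as a combination:
1 = 4 − 3
1 = −11 + 3·4
1 = 3·103 − 28·11
1 = −28·2071 + 563·103
1 = 563·4245 − 1154·2071
1 = −1154·57256 + 15565·4245
1 = 15565·118757 − 32284·57256
1 = −32284·769798 + 209269·118757
So 118757·209269 ≡ 1 (mod 769798).

209269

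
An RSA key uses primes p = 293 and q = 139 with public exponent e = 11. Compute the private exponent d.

φ(n) = (p−1)(q−1) = 292·138 = 40296.
Need d with 11·d ≡ 1 (mod 40296). Apply the extended Euclidean algorithm:
40296 = 3663·11 + 3
11 = 3·3 + 2
3 = 1·2 + 1
2 = 2·1 + 0
Back-substitute:
1 = 3 − 2
1 = −11 + 4·3
1 = 4·40296 − 14653·11
So 11·(-14653) ≡ 1 (mod 40296), hence d ≡ -14653 ≡ 25643 (mod 40296).

25643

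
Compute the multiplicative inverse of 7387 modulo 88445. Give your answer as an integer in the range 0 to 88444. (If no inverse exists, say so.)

Apply the Euclidean algorithm to 88445 and 7387:
88445 = 11*7387 + 7188
7387 = 1*7188 + 199
7188 = 36*199 + 24
199 = 8*24 + 7
24 = 3*7 + 3
7 = 2*3 + 1
3 = 3*1 + 0
Since gcd(7387, 88445) = 1, back-substitute to write 1 as a combination:
1 = 7 − 2·3
1 = −2·24 + 7·7
1 = 7·199 − 58·24
1 = −58·7188 + 2095·199
1 = 2095·7387 − 2153·7188
1 = −2153·88445 + 25778·7387
So 7387·25778 ≡ 1 (mod 88445).

25778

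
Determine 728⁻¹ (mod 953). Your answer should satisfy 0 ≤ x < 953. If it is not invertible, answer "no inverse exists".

gcd(953, 728) by repeated division:
953 = 1·728 + 225
728 = 3·225 + 53
225 = 4·53 + 13
53 = 4·13 + 1
13 = 13·1 + 0
Since gcd(728, 953) = 1, back-substitute to write 1 as a combination:
1 = 53 − 4·13
1 = −4·225 + 17·53
1 = 17·728 − 55·225
1 = −55·953 + 72·728
So 728·72 ≡ 1 (mod 953).

72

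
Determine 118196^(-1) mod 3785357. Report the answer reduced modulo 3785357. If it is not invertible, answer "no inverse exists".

Extended Euclidean algorithm:
3785357 = 32·118196 + 3085
118196 = 38·3085 + 966
3085 = 3·966 + 187
966 = 5·187 + 31
187 = 6·31 + 1
31 = 31·1 + 0
gcd = 1, so the inverse exists. Back-substitute:
1 = 187 − 6·31
1 = −6·966 + 31·187
1 = 31·3085 − 99·966
1 = −99·118196 + 3793·3085
1 = 3793·3785357 − 121475·118196
Thus 118196·(-121475) ≡ 1 (mod 3785357); reducing, -121475 mod 3785357 = 3663882.

3663882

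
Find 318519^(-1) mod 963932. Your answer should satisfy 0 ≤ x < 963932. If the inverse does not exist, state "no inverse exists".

gcd(963932, 318519) by repeated division:
963932 = 3×318519 + 8375
318519 = 38×8375 + 269
8375 = 31×269 + 36
269 = 7×36 + 17
36 = 2×17 + 2
17 = 8×2 + 1
2 = 2×1 + 0
gcd = 1, so the inverse exists. Back-substitute:
1 = 17 − 8·2
1 = −8·36 + 17·17
1 = 17·269 − 127·36
1 = −127·8375 + 3954·269
1 = 3954·318519 − 150379·8375
1 = −150379·963932 + 455091·318519
So 318519·455091 ≡ 1 (mod 963932).

455091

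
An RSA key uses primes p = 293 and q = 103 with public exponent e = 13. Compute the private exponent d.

27493

φ(n) = (p−1)(q−1) = 292·102 = 29784.
Need d with 13·d ≡ 1 (mod 29784). Apply the extended Euclidean algorithm:
29784 = 2291*13 + 1
13 = 13*1 + 0
Back-substitute:
1 = 29784 − 2291·13
So 13·(-2291) ≡ 1 (mod 29784), hence d ≡ -2291 ≡ 27493 (mod 29784).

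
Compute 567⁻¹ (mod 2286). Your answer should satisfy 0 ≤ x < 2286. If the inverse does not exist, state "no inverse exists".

no inverse exists

Euclidean algorithm on 2286, 567:
2286 = 4·567 + 18
567 = 31·18 + 9
18 = 2·9 + 0
gcd(567, 2286) = 9 ≠ 1, so 567 has no multiplicative inverse modulo 2286.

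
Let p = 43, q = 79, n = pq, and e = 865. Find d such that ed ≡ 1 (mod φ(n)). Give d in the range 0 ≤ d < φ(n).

1549

φ(n) = (p−1)(q−1) = 42·78 = 3276.
Need d with 865·d ≡ 1 (mod 3276). Apply the extended Euclidean algorithm:
3276 = 3*865 + 681
865 = 1*681 + 184
681 = 3*184 + 129
184 = 1*129 + 55
129 = 2*55 + 19
55 = 2*19 + 17
19 = 1*17 + 2
17 = 8*2 + 1
2 = 2*1 + 0
Back-substitute:
1 = 17 − 8·2
1 = −8·19 + 9·17
1 = 9·55 − 26·19
1 = −26·129 + 61·55
1 = 61·184 − 87·129
1 = −87·681 + 322·184
1 = 322·865 − 409·681
1 = −409·3276 + 1549·865
So 865·1549 ≡ 1 (mod 3276), hence d = 1549.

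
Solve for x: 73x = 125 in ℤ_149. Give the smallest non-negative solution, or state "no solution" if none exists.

First find gcd(73, 149):
149 = 2×73 + 3
73 = 24×3 + 1
3 = 3×1 + 0
gcd = 1, so a unique solution mod 149 exists.
Back-substitute for the Bézout coefficients:
1 = 73 − 24·3
1 = −24·149 + 49·73
So 73·(49) ≡ 1 (mod 149), giving 73⁻¹ ≡ 49.
x ≡ 73⁻¹·125 ≡ 49·125 ≡ 16 (mod 149).

16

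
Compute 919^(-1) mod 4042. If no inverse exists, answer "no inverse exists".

Apply the Euclidean algorithm to 4042 and 919:
4042 = 4*919 + 366
919 = 2*366 + 187
366 = 1*187 + 179
187 = 1*179 + 8
179 = 22*8 + 3
8 = 2*3 + 2
3 = 1*2 + 1
2 = 2*1 + 0
gcd = 1, so the inverse exists. Back-substitute:
1 = 3 − 2
1 = −8 + 3·3
1 = 3·179 − 67·8
1 = −67·187 + 70·179
1 = 70·366 − 137·187
1 = −137·919 + 344·366
1 = 344·4042 − 1513·919
Hence 919⁻¹ ≡ -1513 ≡ 2529 (mod 4042).

2529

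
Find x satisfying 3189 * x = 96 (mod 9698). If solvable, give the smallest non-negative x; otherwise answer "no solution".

First find gcd(3189, 9698):
9698 = 3·3189 + 131
3189 = 24·131 + 45
131 = 2·45 + 41
45 = 1·41 + 4
41 = 10·4 + 1
4 = 4·1 + 0
gcd = 1, so a unique solution mod 9698 exists.
Back-substitute for the Bézout coefficients:
1 = 41 − 10·4
1 = −10·45 + 11·41
1 = 11·131 − 32·45
1 = −32·3189 + 779·131
1 = 779·9698 − 2369·3189
So 3189·(-2369) ≡ 1 (mod 9698), giving 3189⁻¹ ≡ 7329.
x ≡ 3189⁻¹·96 ≡ 7329·96 ≡ 5328 (mod 9698).

5328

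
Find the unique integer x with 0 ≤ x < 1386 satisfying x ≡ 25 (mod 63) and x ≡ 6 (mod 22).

1348

Write x = 25 + 63·k. Then 63·k ≡ 6 − 25 ≡ 3 (mod 22).
Need 63⁻¹ mod 22. Extended Euclid on (22, 19):
22 = 1*19 + 3
19 = 6*3 + 1
3 = 3*1 + 0
Back-substitute:
1 = 19 − 6·3
1 = −6·22 + 7·19
63⁻¹ ≡ 7 (mod 22), so k ≡ 7·3 ≡ 21 (mod 22).
x = 25 + 63·21 = 1348.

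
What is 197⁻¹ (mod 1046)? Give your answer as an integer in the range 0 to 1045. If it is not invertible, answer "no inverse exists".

Extended Euclidean algorithm:
1046 = 5*197 + 61
197 = 3*61 + 14
61 = 4*14 + 5
14 = 2*5 + 4
5 = 1*4 + 1
4 = 4*1 + 0
gcd = 1, so the inverse exists. Back-substitute:
1 = 5 − 4
1 = −14 + 3·5
1 = 3·61 − 13·14
1 = −13·197 + 42·61
1 = 42·1046 − 223·197
So 197·(-223) ≡ 1 (mod 1046), and -223 ≡ 823 (mod 1046).

823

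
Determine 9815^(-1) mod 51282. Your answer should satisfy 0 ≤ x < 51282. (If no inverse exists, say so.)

35435

Run Euclid on (51282, 9815):
51282 = 5·9815 + 2207
9815 = 4·2207 + 987
2207 = 2·987 + 233
987 = 4·233 + 55
233 = 4·55 + 13
55 = 4·13 + 3
13 = 4·3 + 1
3 = 3·1 + 0
Since gcd(9815, 51282) = 1, back-substitute to write 1 as a combination:
1 = 13 − 4·3
1 = −4·55 + 17·13
1 = 17·233 − 72·55
1 = −72·987 + 305·233
1 = 305·2207 − 682·987
1 = −682·9815 + 3033·2207
1 = 3033·51282 − 15847·9815
Thus 9815·(-15847) ≡ 1 (mod 51282); reducing, -15847 mod 51282 = 35435.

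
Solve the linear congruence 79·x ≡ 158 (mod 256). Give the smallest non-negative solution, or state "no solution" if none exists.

First find gcd(79, 256):
256 = 3·79 + 19
79 = 4·19 + 3
19 = 6·3 + 1
3 = 3·1 + 0
gcd = 1, so a unique solution mod 256 exists.
Back-substitute for the Bézout coefficients:
1 = 19 − 6·3
1 = −6·79 + 25·19
1 = 25·256 − 81·79
So 79·(-81) ≡ 1 (mod 256), giving 79⁻¹ ≡ 175.
x ≡ 79⁻¹·158 ≡ 175·158 ≡ 2 (mod 256).

2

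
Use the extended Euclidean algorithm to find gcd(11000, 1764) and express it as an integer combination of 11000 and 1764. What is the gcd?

4

Repeated division:
11000 = 6*1764 + 416
1764 = 4*416 + 100
416 = 4*100 + 16
100 = 6*16 + 4
16 = 4*4 + 0
gcd(11000, 1764) = 4.
Back-substituting:
4 = 100 − 6·16
4 = −6·416 + 25·100
4 = 25·1764 − 106·416
4 = −106·11000 + 661·1764
So 4 = (-106)·11000 + (661)·1764.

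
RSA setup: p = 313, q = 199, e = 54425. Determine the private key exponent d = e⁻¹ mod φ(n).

29993

φ(n) = (p−1)(q−1) = 312·198 = 61776.
Need d with 54425·d ≡ 1 (mod 61776). Apply the extended Euclidean algorithm:
61776 = 1·54425 + 7351
54425 = 7·7351 + 2968
7351 = 2·2968 + 1415
2968 = 2·1415 + 138
1415 = 10·138 + 35
138 = 3·35 + 33
35 = 1·33 + 2
33 = 16·2 + 1
2 = 2·1 + 0
Back-substitute:
1 = 33 − 16·2
1 = −16·35 + 17·33
1 = 17·138 − 67·35
1 = −67·1415 + 687·138
1 = 687·2968 − 1441·1415
1 = −1441·7351 + 3569·2968
1 = 3569·54425 − 26424·7351
1 = −26424·61776 + 29993·54425
So 54425·29993 ≡ 1 (mod 61776), hence d = 29993.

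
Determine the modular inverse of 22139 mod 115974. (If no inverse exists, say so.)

Apply the Euclidean algorithm to 115974 and 22139:
115974 = 5×22139 + 5279
22139 = 4×5279 + 1023
5279 = 5×1023 + 164
1023 = 6×164 + 39
164 = 4×39 + 8
39 = 4×8 + 7
8 = 1×7 + 1
7 = 7×1 + 0
Since gcd(22139, 115974) = 1, back-substitute to write 1 as a combination:
1 = 8 − 7
1 = −39 + 5·8
1 = 5·164 − 21·39
1 = −21·1023 + 131·164
1 = 131·5279 − 676·1023
1 = −676·22139 + 2835·5279
1 = 2835·115974 − 14851·22139
So 22139·(-14851) ≡ 1 (mod 115974), and -14851 ≡ 101123 (mod 115974).

101123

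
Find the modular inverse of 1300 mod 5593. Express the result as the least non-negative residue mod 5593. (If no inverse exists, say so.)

185

gcd(5593, 1300) by repeated division:
5593 = 4*1300 + 393
1300 = 3*393 + 121
393 = 3*121 + 30
121 = 4*30 + 1
30 = 30*1 + 0
Since gcd(1300, 5593) = 1, back-substitute to write 1 as a combination:
1 = 121 − 4·30
1 = −4·393 + 13·121
1 = 13·1300 − 43·393
1 = −43·5593 + 185·1300
So 1300·185 ≡ 1 (mod 5593).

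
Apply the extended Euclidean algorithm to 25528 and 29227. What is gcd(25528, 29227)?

Repeated division:
29227 = 1×25528 + 3699
25528 = 6×3699 + 3334
3699 = 1×3334 + 365
3334 = 9×365 + 49
365 = 7×49 + 22
49 = 2×22 + 5
22 = 4×5 + 2
5 = 2×2 + 1
2 = 2×1 + 0
gcd(25528, 29227) = 1.
Back-substituting:
1 = 5 − 2·2
1 = −2·22 + 9·5
1 = 9·49 − 20·22
1 = −20·365 + 149·49
1 = 149·3334 − 1361·365
1 = −1361·3699 + 1510·3334
1 = 1510·25528 − 10421·3699
1 = −10421·29227 + 11931·25528
So 1 = (-10421)·29227 + (11931)·25528.

1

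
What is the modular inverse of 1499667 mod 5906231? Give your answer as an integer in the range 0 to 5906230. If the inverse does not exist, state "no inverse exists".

1327795

Apply the Euclidean algorithm to 5906231 and 1499667:
5906231 = 3·1499667 + 1407230
1499667 = 1·1407230 + 92437
1407230 = 15·92437 + 20675
92437 = 4·20675 + 9737
20675 = 2·9737 + 1201
9737 = 8·1201 + 129
1201 = 9·129 + 40
129 = 3·40 + 9
40 = 4·9 + 4
9 = 2·4 + 1
4 = 4·1 + 0
The gcd is 1. Working backward:
1 = 9 − 2·4
1 = −2·40 + 9·9
1 = 9·129 − 29·40
1 = −29·1201 + 270·129
1 = 270·9737 − 2189·1201
1 = −2189·20675 + 4648·9737
1 = 4648·92437 − 20781·20675
1 = −20781·1407230 + 316363·92437
1 = 316363·1499667 − 337144·1407230
1 = −337144·5906231 + 1327795·1499667
So 1499667·1327795 ≡ 1 (mod 5906231).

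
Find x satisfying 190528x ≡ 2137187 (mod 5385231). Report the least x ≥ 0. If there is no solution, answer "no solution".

First find gcd(190528, 5385231):
5385231 = 28*190528 + 50447
190528 = 3*50447 + 39187
50447 = 1*39187 + 11260
39187 = 3*11260 + 5407
11260 = 2*5407 + 446
5407 = 12*446 + 55
446 = 8*55 + 6
55 = 9*6 + 1
6 = 6*1 + 0
gcd = 1, so a unique solution mod 5385231 exists.
Back-substitute for the Bézout coefficients:
1 = 55 − 9·6
1 = −9·446 + 73·55
1 = 73·5407 − 885·446
1 = −885·11260 + 1843·5407
1 = 1843·39187 − 6414·11260
1 = −6414·50447 + 8257·39187
1 = 8257·190528 − 31185·50447
1 = −31185·5385231 + 881437·190528
So 190528·(881437) ≡ 1 (mod 5385231), giving 190528⁻¹ ≡ 881437.
x ≡ 190528⁻¹·2137187 ≡ 881437·2137187 ≡ 4197302 (mod 5385231).

4197302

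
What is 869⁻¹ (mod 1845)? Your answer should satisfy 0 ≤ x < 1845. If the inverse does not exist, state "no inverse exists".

Extended Euclidean algorithm:
1845 = 2*869 + 107
869 = 8*107 + 13
107 = 8*13 + 3
13 = 4*3 + 1
3 = 3*1 + 0
gcd = 1, so the inverse exists. Back-substitute:
1 = 13 − 4·3
1 = −4·107 + 33·13
1 = 33·869 − 268·107
1 = −268·1845 + 569·869
So 869·569 ≡ 1 (mod 1845).

569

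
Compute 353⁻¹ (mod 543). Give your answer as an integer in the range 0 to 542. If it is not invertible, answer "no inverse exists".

20

Extended Euclidean algorithm:
543 = 1×353 + 190
353 = 1×190 + 163
190 = 1×163 + 27
163 = 6×27 + 1
27 = 27×1 + 0
gcd = 1, so the inverse exists. Back-substitute:
1 = 163 − 6·27
1 = −6·190 + 7·163
1 = 7·353 − 13·190
1 = −13·543 + 20·353
So 353·20 ≡ 1 (mod 543).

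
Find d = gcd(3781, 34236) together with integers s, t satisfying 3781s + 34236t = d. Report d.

1

Repeated division:
34236 = 9×3781 + 207
3781 = 18×207 + 55
207 = 3×55 + 42
55 = 1×42 + 13
42 = 3×13 + 3
13 = 4×3 + 1
3 = 3×1 + 0
gcd(3781, 34236) = 1.
Express as a combination:
1 = 13 − 4·3
1 = −4·42 + 13·13
1 = 13·55 − 17·42
1 = −17·207 + 64·55
1 = 64·3781 − 1169·207
1 = −1169·34236 + 10585·3781
So 1 = (-1169)·34236 + (10585)·3781.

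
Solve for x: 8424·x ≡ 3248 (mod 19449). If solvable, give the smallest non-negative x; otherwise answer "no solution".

gcd(8424, 19449):
19449 = 2*8424 + 2601
8424 = 3*2601 + 621
2601 = 4*621 + 117
621 = 5*117 + 36
117 = 3*36 + 9
36 = 4*9 + 0
gcd = 9, but 9 ∤ 3248, so the congruence has no solution.

no solution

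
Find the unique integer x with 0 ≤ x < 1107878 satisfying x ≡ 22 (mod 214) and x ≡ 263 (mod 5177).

Write x = 22 + 214·k. Then 214·k ≡ 263 − 22 ≡ 241 (mod 5177).
Need 214⁻¹ mod 5177. Extended Euclid on (5177, 214):
5177 = 24*214 + 41
214 = 5*41 + 9
41 = 4*9 + 5
9 = 1*5 + 4
5 = 1*4 + 1
4 = 4*1 + 0
Back-substitute:
1 = 5 − 4
1 = −9 + 2·5
1 = 2·41 − 9·9
1 = −9·214 + 47·41
1 = 47·5177 − 1137·214
214⁻¹ ≡ 4040 (mod 5177), so k ≡ 4040·241 ≡ 364 (mod 5177).
x = 22 + 214·364 = 77918.

77918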